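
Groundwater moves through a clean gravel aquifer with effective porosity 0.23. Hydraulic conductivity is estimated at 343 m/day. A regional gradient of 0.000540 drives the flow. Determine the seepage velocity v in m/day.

Hydraulic gradient i = 0.000540.
Darcy flux q = K · i = 343.0 × 0.0005400 = 0.1852 m/day.
Seepage velocity v = q / n_e = 0.1852 / 0.23 = 0.8053 m/day.

0.805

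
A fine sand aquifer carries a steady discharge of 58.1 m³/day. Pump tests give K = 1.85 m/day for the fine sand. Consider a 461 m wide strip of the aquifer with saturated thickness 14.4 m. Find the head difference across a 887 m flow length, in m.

4.20

Cross-sectional area A = 461 × 14.4 = 6638 m².
From Q = K·A·i, i = Q / (K·A) = 58.1 / (1.850 × 6638) = 0.004731.
Head loss Δh = i · L = 0.004731 × 887 = 4.196 m.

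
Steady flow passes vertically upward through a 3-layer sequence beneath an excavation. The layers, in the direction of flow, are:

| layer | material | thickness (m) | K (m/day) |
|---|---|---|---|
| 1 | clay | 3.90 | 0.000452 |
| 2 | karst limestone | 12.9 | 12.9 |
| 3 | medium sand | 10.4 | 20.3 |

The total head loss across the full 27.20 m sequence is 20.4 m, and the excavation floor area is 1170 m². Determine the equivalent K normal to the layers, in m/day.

Flow is perpendicular to layering, so the layers act in series and the equivalent K is the thickness-weighted harmonic mean.
Total thickness L = 3.90 + 12.9 + 10.4 = 27.20 m.
Σ(b_i/K_i) = 3.90/0.000452 + 12.9/12.9 + 10.4/20.3 = 8630 d.
K_eq = L / Σ(b_i/K_i) = 27.20 / 8630 = 0.003152 m/day.

0.00315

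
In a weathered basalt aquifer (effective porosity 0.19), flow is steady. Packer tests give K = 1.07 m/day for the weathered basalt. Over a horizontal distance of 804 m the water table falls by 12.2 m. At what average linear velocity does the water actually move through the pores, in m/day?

0.0855

Hydraulic gradient i = Δh / L = 12.2 / 804 = 0.01517.
Darcy flux q = K · i = 1.070 × 0.01517 = 0.01624 m/day.
Seepage velocity v = q / n_e = 0.01624 / 0.19 = 0.08545 m/day.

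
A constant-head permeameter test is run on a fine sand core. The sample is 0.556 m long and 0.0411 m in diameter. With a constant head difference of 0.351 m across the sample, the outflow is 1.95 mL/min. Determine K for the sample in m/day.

3.35

Cross-sectional area A = π·(d/2)² = π × (0.0411/2)² = 0.001327 m².
Convert discharge: 1.95 mL/min = 3.250e-08 m³/s.
Darcy's law rearranged: K = Q·L / (A·Δh) = 3.250e-08 × 0.556 / (0.001327 × 0.351) = 3.880e-05 m/s = 3.353 m/day.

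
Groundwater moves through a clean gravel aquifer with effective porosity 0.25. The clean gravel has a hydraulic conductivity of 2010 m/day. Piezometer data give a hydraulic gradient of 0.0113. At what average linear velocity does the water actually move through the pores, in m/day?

90.9

Hydraulic gradient i = 0.0113.
Darcy flux q = K · i = 2010 × 0.01130 = 22.71 m/day.
Seepage velocity v = q / n_e = 22.71 / 0.25 = 90.85 m/day.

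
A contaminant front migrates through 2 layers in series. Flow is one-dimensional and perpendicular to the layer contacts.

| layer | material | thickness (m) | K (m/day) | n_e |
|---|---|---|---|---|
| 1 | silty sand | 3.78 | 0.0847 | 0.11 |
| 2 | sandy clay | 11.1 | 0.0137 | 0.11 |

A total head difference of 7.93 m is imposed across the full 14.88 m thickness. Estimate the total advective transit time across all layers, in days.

With flow normal to the layers, continuity requires the same specific discharge q through every layer.
Σ(b_i/K_i) = 3.78/0.0847 + 11.1/0.0137 = 854.8 d.
q = Δh / Σ(b_i/K_i) = 7.93 / 854.8 = 0.009277 m/day.
In each layer the seepage velocity is v_i = q/n_i, so the layer transit time is t_i = b_i·n_i / q:
  layer 1 (silty sand): t_1 = 3.78 × 0.11 / 0.009277 = 44.82 d
  layer 2 (sandy clay): t_2 = 11.1 × 0.11 / 0.009277 = 131.6 d
Total t = Σ t_i = 176.4 days.

176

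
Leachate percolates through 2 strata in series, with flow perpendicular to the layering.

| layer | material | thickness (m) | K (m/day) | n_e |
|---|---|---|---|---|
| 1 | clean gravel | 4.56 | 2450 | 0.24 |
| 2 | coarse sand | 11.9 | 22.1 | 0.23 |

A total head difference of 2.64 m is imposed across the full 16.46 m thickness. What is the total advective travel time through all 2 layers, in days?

0.784

With flow normal to the layers, continuity requires the same specific discharge q through every layer.
Σ(b_i/K_i) = 4.56/2450 + 11.9/22.1 = 0.5403 d.
q = Δh / Σ(b_i/K_i) = 2.64 / 0.5403 = 4.886 m/day.
In each layer the seepage velocity is v_i = q/n_i, so the layer transit time is t_i = b_i·n_i / q:
  layer 1 (clean gravel): t_1 = 4.56 × 0.24 / 4.886 = 0.2240 d
  layer 2 (coarse sand): t_2 = 11.9 × 0.23 / 4.886 = 0.5602 d
Total t = Σ t_i = 0.7842 days.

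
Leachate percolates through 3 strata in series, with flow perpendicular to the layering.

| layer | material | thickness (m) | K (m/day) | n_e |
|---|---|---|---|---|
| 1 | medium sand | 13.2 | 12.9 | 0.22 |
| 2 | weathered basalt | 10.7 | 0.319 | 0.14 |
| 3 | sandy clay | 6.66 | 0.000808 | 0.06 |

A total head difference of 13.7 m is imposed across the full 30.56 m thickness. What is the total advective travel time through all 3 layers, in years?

With flow normal to the layers, continuity requires the same specific discharge q through every layer.
Σ(b_i/K_i) = 13.2/12.9 + 10.7/0.319 + 6.66/0.000808 = 8277 d.
q = Δh / Σ(b_i/K_i) = 13.7 / 8277 = 0.001655 m/day.
In each layer the seepage velocity is v_i = q/n_i, so the layer transit time is t_i = b_i·n_i / q:
  layer 1 (medium sand): t_1 = 13.2 × 0.22 / 0.001655 = 1755 d
  layer 2 (weathered basalt): t_2 = 10.7 × 0.14 / 0.001655 = 905.0 d
  layer 3 (sandy clay): t_3 = 6.66 × 0.06 / 0.001655 = 241.4 d
Total t = Σ t_i = 2901 days = 7.942 years.

7.94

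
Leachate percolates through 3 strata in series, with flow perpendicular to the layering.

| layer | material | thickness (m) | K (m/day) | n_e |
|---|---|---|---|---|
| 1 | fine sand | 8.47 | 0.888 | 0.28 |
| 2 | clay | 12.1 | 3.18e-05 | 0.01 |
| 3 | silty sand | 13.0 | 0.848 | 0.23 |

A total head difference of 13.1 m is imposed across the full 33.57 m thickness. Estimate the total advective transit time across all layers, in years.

With flow normal to the layers, continuity requires the same specific discharge q through every layer.
Σ(b_i/K_i) = 8.47/0.888 + 12.1/3.18e-05 + 13.0/0.848 = 3.805e+05 d.
q = Δh / Σ(b_i/K_i) = 13.1 / 3.805e+05 = 3.443e-05 m/day.
In each layer the seepage velocity is v_i = q/n_i, so the layer transit time is t_i = b_i·n_i / q:
  layer 1 (fine sand): t_1 = 8.47 × 0.28 / 3.443e-05 = 68890 d
  layer 2 (clay): t_2 = 12.1 × 0.01 / 3.443e-05 = 3515 d
  layer 3 (silty sand): t_3 = 13.0 × 0.23 / 3.443e-05 = 86853 d
Total t = Σ t_i = 1.593e+05 days = 436.0 years.

436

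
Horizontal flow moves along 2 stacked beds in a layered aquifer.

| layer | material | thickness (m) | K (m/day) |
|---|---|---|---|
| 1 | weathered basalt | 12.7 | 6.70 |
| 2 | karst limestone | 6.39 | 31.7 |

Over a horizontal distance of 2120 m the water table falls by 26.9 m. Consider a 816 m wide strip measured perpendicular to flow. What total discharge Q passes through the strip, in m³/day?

Flow is parallel to layering, so each bed carries its own Darcy discharge and the transmissivities add.
Σ(K_i·b_i) = 6.70×12.7 + 31.7×6.39 = 287.7 m²/day.
Hydraulic gradient i = Δh / L = 26.9 / 2120 = 0.01269.
Q = Σ(K_i·b_i) · W · i = 287.7 × 816 × 0.01269 = 2978 m³/day.

2980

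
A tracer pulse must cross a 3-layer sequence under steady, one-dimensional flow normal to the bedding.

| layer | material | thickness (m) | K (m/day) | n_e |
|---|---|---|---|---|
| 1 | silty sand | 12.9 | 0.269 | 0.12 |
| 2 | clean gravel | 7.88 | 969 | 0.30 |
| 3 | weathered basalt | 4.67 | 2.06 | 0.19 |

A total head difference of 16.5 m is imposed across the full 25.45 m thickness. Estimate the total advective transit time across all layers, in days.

14.6

With flow normal to the layers, continuity requires the same specific discharge q through every layer.
Σ(b_i/K_i) = 12.9/0.269 + 7.88/969 + 4.67/2.06 = 50.23 d.
q = Δh / Σ(b_i/K_i) = 16.5 / 50.23 = 0.3285 m/day.
In each layer the seepage velocity is v_i = q/n_i, so the layer transit time is t_i = b_i·n_i / q:
  layer 1 (silty sand): t_1 = 12.9 × 0.12 / 0.3285 = 4.713 d
  layer 2 (clean gravel): t_2 = 7.88 × 0.30 / 0.3285 = 7.197 d
  layer 3 (weathered basalt): t_3 = 4.67 × 0.19 / 0.3285 = 2.701 d
Total t = Σ t_i = 14.61 days.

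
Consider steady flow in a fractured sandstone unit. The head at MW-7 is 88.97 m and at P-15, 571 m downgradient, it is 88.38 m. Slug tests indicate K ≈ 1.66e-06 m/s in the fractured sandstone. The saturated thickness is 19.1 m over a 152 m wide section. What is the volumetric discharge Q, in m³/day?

0.430

Convert K: 1.66e-06 m/s × 86400 = 0.1434 m/day.
Cross-sectional area A = 152 × 19.1 = 2903 m².
Hydraulic gradient i = (88.97 − 88.38) / 571 = 0.59 / 571 = 0.001033.
Darcy's law: Q = K · A · i = 0.1434 × 2903 × 0.001033 = 0.4302 m³/day.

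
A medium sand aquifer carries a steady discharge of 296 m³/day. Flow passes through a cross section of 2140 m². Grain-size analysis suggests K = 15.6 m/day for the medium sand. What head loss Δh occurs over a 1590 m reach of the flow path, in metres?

From Q = K·A·i, i = Q / (K·A) = 296 / (15.60 × 2140) = 0.008867.
Head loss Δh = i · L = 0.008867 × 1590 = 14.10 m.

14.1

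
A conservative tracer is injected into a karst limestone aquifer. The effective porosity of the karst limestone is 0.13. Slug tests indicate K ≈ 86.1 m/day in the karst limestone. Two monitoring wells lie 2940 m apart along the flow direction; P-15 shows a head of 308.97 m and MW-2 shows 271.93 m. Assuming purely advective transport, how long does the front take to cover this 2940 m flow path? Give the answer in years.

0.965

Hydraulic gradient i = (308.97 − 271.93) / 2940 = 37.04 / 2940 = 0.01260.
Darcy flux q = K · i = 86.10 × 0.01260 = 1.085 m/day.
Seepage velocity v = q / n_e = 1.085 / 0.13 = 8.344 m/day.
Travel time t = L / v = 2940 / 8.344 = 352.3 days = 0.9647 years.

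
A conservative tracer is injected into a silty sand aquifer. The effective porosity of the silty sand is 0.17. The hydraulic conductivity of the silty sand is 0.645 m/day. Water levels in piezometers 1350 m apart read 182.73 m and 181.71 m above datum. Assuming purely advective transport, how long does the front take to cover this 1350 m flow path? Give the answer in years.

1290

Hydraulic gradient i = (182.73 − 181.71) / 1350 = 1.02 / 1350 = 0.0007556.
Darcy flux q = K · i = 0.6450 × 0.0007556 = 0.0004873 m/day.
Seepage velocity v = q / n_e = 0.0004873 / 0.17 = 0.002867 m/day.
Travel time t = L / v = 1350 / 0.002867 = 4.709e+05 days = 1289 years.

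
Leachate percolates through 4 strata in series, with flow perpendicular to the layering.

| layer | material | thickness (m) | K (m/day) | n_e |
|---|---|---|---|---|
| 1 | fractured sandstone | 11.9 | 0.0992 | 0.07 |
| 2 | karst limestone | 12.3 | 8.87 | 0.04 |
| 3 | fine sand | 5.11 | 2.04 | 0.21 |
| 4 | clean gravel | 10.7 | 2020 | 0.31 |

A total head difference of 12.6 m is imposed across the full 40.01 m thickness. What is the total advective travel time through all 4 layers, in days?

56.2

With flow normal to the layers, continuity requires the same specific discharge q through every layer.
Σ(b_i/K_i) = 11.9/0.0992 + 12.3/8.87 + 5.11/2.04 + 10.7/2020 = 123.9 d.
q = Δh / Σ(b_i/K_i) = 12.6 / 123.9 = 0.1017 m/day.
In each layer the seepage velocity is v_i = q/n_i, so the layer transit time is t_i = b_i·n_i / q:
  layer 1 (fractured sandstone): t_1 = 11.9 × 0.07 / 0.1017 = 8.188 d
  layer 2 (karst limestone): t_2 = 12.3 × 0.04 / 0.1017 = 4.836 d
  layer 3 (fine sand): t_3 = 5.11 × 0.21 / 0.1017 = 10.55 d
  layer 4 (clean gravel): t_4 = 10.7 × 0.31 / 0.1017 = 32.61 d
Total t = Σ t_i = 56.18 days.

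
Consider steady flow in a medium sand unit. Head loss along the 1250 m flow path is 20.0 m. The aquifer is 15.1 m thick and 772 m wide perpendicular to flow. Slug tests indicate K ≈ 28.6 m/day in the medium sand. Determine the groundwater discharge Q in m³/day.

5330

Cross-sectional area A = 772 × 15.1 = 11657 m².
Hydraulic gradient i = Δh / L = 20.0 / 1250 = 0.01600.
Darcy's law: Q = K · A · i = 28.60 × 11657 × 0.01600 = 5334 m³/day.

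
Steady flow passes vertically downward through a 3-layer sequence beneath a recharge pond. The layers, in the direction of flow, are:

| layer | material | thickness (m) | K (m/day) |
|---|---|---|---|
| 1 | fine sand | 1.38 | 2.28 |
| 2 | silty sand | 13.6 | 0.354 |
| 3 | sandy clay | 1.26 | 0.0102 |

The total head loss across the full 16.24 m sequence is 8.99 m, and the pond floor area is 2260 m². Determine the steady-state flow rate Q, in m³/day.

125

Flow is perpendicular to layering, so the layers act in series and the equivalent K is the thickness-weighted harmonic mean.
Total thickness L = 1.38 + 13.6 + 1.26 = 16.24 m.
Σ(b_i/K_i) = 1.38/2.28 + 13.6/0.354 + 1.26/0.0102 = 162.6 d.
K_eq = L / Σ(b_i/K_i) = 16.24 / 162.6 = 0.09991 m/day.
Q = K_eq · A · (Δh/L) = 0.09991 × 2260 × (8.99/16.24) = 125.0 m³/day.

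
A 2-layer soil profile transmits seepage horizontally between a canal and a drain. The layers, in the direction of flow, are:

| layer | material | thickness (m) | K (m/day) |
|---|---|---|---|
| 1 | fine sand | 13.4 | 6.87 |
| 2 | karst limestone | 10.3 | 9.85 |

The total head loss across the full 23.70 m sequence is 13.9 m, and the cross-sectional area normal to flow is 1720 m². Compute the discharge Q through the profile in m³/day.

7980

Flow is perpendicular to layering, so the layers act in series and the equivalent K is the thickness-weighted harmonic mean.
Total thickness L = 13.4 + 10.3 = 23.70 m.
Σ(b_i/K_i) = 13.4/6.87 + 10.3/9.85 = 2.996 d.
K_eq = L / Σ(b_i/K_i) = 23.70 / 2.996 = 7.910 m/day.
Q = K_eq · A · (Δh/L) = 7.910 × 1720 × (13.9/23.70) = 7979 m³/day.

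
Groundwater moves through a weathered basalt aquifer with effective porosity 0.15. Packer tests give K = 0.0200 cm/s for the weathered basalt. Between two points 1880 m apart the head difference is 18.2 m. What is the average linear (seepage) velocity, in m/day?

1.12

Convert K: 0.0200 cm/s × 864 = 17.28 m/day.
Hydraulic gradient i = Δh / L = 18.2 / 1880 = 0.009681.
Darcy flux q = K · i = 17.28 × 0.009681 = 0.1673 m/day.
Seepage velocity v = q / n_e = 0.1673 / 0.15 = 1.115 m/day.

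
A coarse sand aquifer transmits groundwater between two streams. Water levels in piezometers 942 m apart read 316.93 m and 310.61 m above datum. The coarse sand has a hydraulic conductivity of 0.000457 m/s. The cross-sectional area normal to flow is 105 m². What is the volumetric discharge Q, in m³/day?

Convert K: 0.000457 m/s × 86400 = 39.48 m/day.
Hydraulic gradient i = (316.93 − 310.61) / 942 = 6.32 / 942 = 0.006709.
Darcy's law: Q = K · A · i = 39.48 × 105.0 × 0.006709 = 27.82 m³/day.

27.8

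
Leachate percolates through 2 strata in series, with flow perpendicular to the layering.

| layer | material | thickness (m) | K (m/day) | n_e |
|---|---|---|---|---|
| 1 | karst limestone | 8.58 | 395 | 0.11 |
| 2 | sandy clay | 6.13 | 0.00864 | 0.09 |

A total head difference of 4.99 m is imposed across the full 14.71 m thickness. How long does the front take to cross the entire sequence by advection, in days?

With flow normal to the layers, continuity requires the same specific discharge q through every layer.
Σ(b_i/K_i) = 8.58/395 + 6.13/0.00864 = 709.5 d.
q = Δh / Σ(b_i/K_i) = 4.99 / 709.5 = 0.007033 m/day.
In each layer the seepage velocity is v_i = q/n_i, so the layer transit time is t_i = b_i·n_i / q:
  layer 1 (karst limestone): t_1 = 8.58 × 0.11 / 0.007033 = 134.2 d
  layer 2 (sandy clay): t_2 = 6.13 × 0.09 / 0.007033 = 78.44 d
Total t = Σ t_i = 212.6 days.

213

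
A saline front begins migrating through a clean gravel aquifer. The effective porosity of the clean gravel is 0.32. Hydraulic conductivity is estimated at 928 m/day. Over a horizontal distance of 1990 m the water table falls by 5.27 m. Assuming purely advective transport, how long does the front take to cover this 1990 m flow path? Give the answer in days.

Hydraulic gradient i = Δh / L = 5.27 / 1990 = 0.002648.
Darcy flux q = K · i = 928.0 × 0.002648 = 2.458 m/day.
Seepage velocity v = q / n_e = 2.458 / 0.32 = 7.680 m/day.
Travel time t = L / v = 1990 / 7.680 = 259.1 days.

259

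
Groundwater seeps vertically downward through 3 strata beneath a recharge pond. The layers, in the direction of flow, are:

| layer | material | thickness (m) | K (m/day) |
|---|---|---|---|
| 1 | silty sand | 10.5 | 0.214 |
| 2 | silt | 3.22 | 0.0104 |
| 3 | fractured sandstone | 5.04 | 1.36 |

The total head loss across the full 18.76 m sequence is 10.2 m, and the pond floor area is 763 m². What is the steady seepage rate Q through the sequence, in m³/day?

21.5

Flow is perpendicular to layering, so the layers act in series and the equivalent K is the thickness-weighted harmonic mean.
Total thickness L = 10.5 + 3.22 + 5.04 = 18.76 m.
Σ(b_i/K_i) = 10.5/0.214 + 3.22/0.0104 + 5.04/1.36 = 362.4 d.
K_eq = L / Σ(b_i/K_i) = 18.76 / 362.4 = 0.05177 m/day.
Q = K_eq · A · (Δh/L) = 0.05177 × 763 × (10.2/18.76) = 21.48 m³/day.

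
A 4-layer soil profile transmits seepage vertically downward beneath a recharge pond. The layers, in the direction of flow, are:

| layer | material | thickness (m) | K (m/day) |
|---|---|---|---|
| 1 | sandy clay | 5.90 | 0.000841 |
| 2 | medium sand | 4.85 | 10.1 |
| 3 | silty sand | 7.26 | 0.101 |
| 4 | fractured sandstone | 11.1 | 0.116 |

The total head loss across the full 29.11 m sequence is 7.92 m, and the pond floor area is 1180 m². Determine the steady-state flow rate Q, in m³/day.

Flow is perpendicular to layering, so the layers act in series and the equivalent K is the thickness-weighted harmonic mean.
Total thickness L = 5.90 + 4.85 + 7.26 + 11.1 = 29.11 m.
Σ(b_i/K_i) = 5.90/0.000841 + 4.85/10.1 + 7.26/0.101 + 11.1/0.116 = 7184 d.
K_eq = L / Σ(b_i/K_i) = 29.11 / 7184 = 0.004052 m/day.
Q = K_eq · A · (Δh/L) = 0.004052 × 1180 × (7.92/29.11) = 1.301 m³/day.

1.30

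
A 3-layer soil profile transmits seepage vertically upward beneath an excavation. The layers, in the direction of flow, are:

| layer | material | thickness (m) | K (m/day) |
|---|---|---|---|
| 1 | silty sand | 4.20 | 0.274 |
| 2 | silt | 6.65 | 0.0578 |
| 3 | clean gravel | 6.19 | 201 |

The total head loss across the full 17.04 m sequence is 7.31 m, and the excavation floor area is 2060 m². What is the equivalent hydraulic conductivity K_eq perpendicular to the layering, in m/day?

0.131

Flow is perpendicular to layering, so the layers act in series and the equivalent K is the thickness-weighted harmonic mean.
Total thickness L = 4.20 + 6.65 + 6.19 = 17.04 m.
Σ(b_i/K_i) = 4.20/0.274 + 6.65/0.0578 + 6.19/201 = 130.4 d.
K_eq = L / Σ(b_i/K_i) = 17.04 / 130.4 = 0.1307 m/day.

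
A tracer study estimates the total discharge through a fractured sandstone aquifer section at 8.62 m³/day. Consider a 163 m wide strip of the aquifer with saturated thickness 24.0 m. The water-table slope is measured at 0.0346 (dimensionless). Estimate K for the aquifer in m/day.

Cross-sectional area A = 163 × 24.0 = 3912 m².
Hydraulic gradient i = 0.0346.
From Q = K·A·i, K = Q / (A·i) = 8.62 / (3912 × 0.03460) = 0.06368 m/day.

0.0637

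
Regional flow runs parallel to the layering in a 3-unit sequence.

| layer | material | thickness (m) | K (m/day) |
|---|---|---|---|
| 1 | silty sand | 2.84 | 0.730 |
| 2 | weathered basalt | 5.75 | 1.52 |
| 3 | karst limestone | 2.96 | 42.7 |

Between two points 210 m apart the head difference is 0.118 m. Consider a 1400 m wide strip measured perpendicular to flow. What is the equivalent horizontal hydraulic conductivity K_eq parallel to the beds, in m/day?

11.9

Flow is parallel to layering, so each bed carries its own Darcy discharge and the transmissivities add.
Σ(K_i·b_i) = 0.730×2.84 + 1.52×5.75 + 42.7×2.96 = 137.2 m²/day.
Total thickness b = 11.55 m, so K_eq = Σ(K_i·b_i)/b = 11.88 m/day.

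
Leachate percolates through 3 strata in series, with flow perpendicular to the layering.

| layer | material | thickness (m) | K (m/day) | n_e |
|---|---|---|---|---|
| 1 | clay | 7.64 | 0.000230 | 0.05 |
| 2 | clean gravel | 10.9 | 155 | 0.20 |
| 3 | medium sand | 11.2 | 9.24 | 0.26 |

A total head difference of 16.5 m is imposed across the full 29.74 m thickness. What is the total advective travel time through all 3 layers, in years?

With flow normal to the layers, continuity requires the same specific discharge q through every layer.
Σ(b_i/K_i) = 7.64/0.000230 + 10.9/155 + 11.2/9.24 = 33219 d.
q = Δh / Σ(b_i/K_i) = 16.5 / 33219 = 0.0004967 m/day.
In each layer the seepage velocity is v_i = q/n_i, so the layer transit time is t_i = b_i·n_i / q:
  layer 1 (clay): t_1 = 7.64 × 0.05 / 0.0004967 = 769.1 d
  layer 2 (clean gravel): t_2 = 10.9 × 0.20 / 0.0004967 = 4389 d
  layer 3 (medium sand): t_3 = 11.2 × 0.26 / 0.0004967 = 5863 d
Total t = Σ t_i = 11021 days = 30.17 years.

30.2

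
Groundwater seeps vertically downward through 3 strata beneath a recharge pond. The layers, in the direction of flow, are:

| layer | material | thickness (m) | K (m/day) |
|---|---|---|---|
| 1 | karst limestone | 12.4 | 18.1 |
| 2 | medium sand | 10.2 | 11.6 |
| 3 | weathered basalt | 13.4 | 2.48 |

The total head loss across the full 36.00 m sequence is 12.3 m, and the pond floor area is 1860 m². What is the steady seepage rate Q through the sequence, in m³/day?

Flow is perpendicular to layering, so the layers act in series and the equivalent K is the thickness-weighted harmonic mean.
Total thickness L = 12.4 + 10.2 + 13.4 = 36.00 m.
Σ(b_i/K_i) = 12.4/18.1 + 10.2/11.6 + 13.4/2.48 = 6.968 d.
K_eq = L / Σ(b_i/K_i) = 36.00 / 6.968 = 5.167 m/day.
Q = K_eq · A · (Δh/L) = 5.167 × 1860 × (12.3/36.00) = 3283 m³/day.

3280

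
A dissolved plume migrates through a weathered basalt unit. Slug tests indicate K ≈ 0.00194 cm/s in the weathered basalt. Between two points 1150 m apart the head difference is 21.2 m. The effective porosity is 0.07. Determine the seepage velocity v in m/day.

0.441

Convert K: 0.00194 cm/s × 864 = 1.676 m/day.
Hydraulic gradient i = Δh / L = 21.2 / 1150 = 0.01843.
Darcy flux q = K · i = 1.676 × 0.01843 = 0.03090 m/day.
Seepage velocity v = q / n_e = 0.03090 / 0.07 = 0.4414 m/day.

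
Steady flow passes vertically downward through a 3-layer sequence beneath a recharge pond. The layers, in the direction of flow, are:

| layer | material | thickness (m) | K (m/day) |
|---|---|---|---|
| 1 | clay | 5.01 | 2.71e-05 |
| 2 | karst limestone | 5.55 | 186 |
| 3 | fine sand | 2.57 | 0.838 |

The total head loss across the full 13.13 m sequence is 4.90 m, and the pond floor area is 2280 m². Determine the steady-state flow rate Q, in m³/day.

0.0604

Flow is perpendicular to layering, so the layers act in series and the equivalent K is the thickness-weighted harmonic mean.
Total thickness L = 5.01 + 5.55 + 2.57 = 13.13 m.
Σ(b_i/K_i) = 5.01/2.71e-05 + 5.55/186 + 2.57/0.838 = 1.849e+05 d.
K_eq = L / Σ(b_i/K_i) = 13.13 / 1.849e+05 = 7.102e-05 m/day.
Q = K_eq · A · (Δh/L) = 7.102e-05 × 2280 × (4.90/13.13) = 0.06043 m³/day.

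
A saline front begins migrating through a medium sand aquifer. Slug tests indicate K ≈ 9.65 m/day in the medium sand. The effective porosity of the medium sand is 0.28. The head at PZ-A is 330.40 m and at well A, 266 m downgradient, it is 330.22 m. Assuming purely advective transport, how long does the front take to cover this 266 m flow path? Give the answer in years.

31.2

Hydraulic gradient i = (330.40 − 330.22) / 266 = 0.18 / 266 = 0.0006767.
Darcy flux q = K · i = 9.650 × 0.0006767 = 0.006530 m/day.
Seepage velocity v = q / n_e = 0.006530 / 0.28 = 0.02332 m/day.
Travel time t = L / v = 266 / 0.02332 = 11406 days = 31.23 years.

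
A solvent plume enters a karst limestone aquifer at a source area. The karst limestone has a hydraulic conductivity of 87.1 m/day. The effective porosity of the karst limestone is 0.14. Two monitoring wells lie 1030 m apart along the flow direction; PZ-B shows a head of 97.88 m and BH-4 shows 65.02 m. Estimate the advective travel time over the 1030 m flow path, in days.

51.9

Hydraulic gradient i = (97.88 − 65.02) / 1030 = 32.86 / 1030 = 0.03190.
Darcy flux q = K · i = 87.10 × 0.03190 = 2.779 m/day.
Seepage velocity v = q / n_e = 2.779 / 0.14 = 19.85 m/day.
Travel time t = L / v = 1030 / 19.85 = 51.89 days.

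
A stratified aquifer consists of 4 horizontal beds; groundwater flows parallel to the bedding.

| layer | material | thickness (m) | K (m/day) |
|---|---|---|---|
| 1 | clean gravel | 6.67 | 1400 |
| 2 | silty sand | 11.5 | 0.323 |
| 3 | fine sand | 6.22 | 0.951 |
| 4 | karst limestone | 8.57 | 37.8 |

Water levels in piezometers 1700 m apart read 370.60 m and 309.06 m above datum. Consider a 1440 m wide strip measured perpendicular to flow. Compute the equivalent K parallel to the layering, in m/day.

293

Flow is parallel to layering, so each bed carries its own Darcy discharge and the transmissivities add.
Σ(K_i·b_i) = 1400×6.67 + 0.323×11.5 + 0.951×6.22 + 37.8×8.57 = 9672 m²/day.
Total thickness b = 32.96 m, so K_eq = Σ(K_i·b_i)/b = 293.4 m/day.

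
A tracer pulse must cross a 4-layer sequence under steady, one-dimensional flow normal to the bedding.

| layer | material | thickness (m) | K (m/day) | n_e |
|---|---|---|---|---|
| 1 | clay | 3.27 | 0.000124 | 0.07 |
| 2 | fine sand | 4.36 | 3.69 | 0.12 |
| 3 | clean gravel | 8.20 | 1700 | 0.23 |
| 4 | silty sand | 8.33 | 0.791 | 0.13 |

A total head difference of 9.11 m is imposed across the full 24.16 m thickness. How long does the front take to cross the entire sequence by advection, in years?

29.5

With flow normal to the layers, continuity requires the same specific discharge q through every layer.
Σ(b_i/K_i) = 3.27/0.000124 + 4.36/3.69 + 8.20/1700 + 8.33/0.791 = 26383 d.
q = Δh / Σ(b_i/K_i) = 9.11 / 26383 = 0.0003453 m/day.
In each layer the seepage velocity is v_i = q/n_i, so the layer transit time is t_i = b_i·n_i / q:
  layer 1 (clay): t_1 = 3.27 × 0.07 / 0.0003453 = 662.9 d
  layer 2 (fine sand): t_2 = 4.36 × 0.12 / 0.0003453 = 1515 d
  layer 3 (clean gravel): t_3 = 8.20 × 0.23 / 0.0003453 = 5462 d
  layer 4 (silty sand): t_4 = 8.33 × 0.13 / 0.0003453 = 3136 d
Total t = Σ t_i = 10776 days = 29.50 years.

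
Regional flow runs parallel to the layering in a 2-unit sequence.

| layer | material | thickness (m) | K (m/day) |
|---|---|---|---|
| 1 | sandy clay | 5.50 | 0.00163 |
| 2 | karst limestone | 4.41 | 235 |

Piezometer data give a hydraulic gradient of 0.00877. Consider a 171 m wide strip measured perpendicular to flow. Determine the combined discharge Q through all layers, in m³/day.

1550

Flow is parallel to layering, so each bed carries its own Darcy discharge and the transmissivities add.
Σ(K_i·b_i) = 0.00163×5.50 + 235×4.41 = 1036 m²/day.
Hydraulic gradient i = 0.00877.
Q = Σ(K_i·b_i) · W · i = 1036 × 171 × 0.008770 = 1554 m³/day.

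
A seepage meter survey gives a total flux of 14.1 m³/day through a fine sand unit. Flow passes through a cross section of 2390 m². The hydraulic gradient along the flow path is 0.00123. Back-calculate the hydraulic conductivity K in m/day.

Hydraulic gradient i = 0.00123.
From Q = K·A·i, K = Q / (A·i) = 14.1 / (2390 × 0.001230) = 4.796 m/day.

4.80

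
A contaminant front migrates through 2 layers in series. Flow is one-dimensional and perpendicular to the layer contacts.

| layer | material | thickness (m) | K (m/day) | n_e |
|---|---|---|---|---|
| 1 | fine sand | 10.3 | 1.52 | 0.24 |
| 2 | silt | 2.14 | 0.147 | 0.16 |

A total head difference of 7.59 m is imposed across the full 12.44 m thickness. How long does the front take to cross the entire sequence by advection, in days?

With flow normal to the layers, continuity requires the same specific discharge q through every layer.
Σ(b_i/K_i) = 10.3/1.52 + 2.14/0.147 = 21.33 d.
q = Δh / Σ(b_i/K_i) = 7.59 / 21.33 = 0.3558 m/day.
In each layer the seepage velocity is v_i = q/n_i, so the layer transit time is t_i = b_i·n_i / q:
  layer 1 (fine sand): t_1 = 10.3 × 0.24 / 0.3558 = 6.948 d
  layer 2 (silt): t_2 = 2.14 × 0.16 / 0.3558 = 0.9624 d
Total t = Σ t_i = 7.911 days.

7.91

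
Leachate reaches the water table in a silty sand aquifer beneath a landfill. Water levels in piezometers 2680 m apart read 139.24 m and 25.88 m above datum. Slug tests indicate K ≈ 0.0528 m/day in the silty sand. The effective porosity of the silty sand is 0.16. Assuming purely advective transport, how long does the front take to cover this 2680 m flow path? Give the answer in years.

526

Hydraulic gradient i = (139.24 − 25.88) / 2680 = 113.36 / 2680 = 0.04230.
Darcy flux q = K · i = 0.05280 × 0.04230 = 0.002233 m/day.
Seepage velocity v = q / n_e = 0.002233 / 0.16 = 0.01396 m/day.
Travel time t = L / v = 2680 / 0.01396 = 1.920e+05 days = 525.7 years.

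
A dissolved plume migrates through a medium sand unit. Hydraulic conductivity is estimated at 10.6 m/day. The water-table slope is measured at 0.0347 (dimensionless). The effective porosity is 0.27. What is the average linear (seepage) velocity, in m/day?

Hydraulic gradient i = 0.0347.
Darcy flux q = K · i = 10.60 × 0.03470 = 0.3678 m/day.
Seepage velocity v = q / n_e = 0.3678 / 0.27 = 1.362 m/day.

1.36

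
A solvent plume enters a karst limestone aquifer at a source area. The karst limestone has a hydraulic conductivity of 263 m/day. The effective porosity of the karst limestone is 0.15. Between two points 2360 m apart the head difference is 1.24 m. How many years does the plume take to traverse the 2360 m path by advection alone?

7.01

Hydraulic gradient i = Δh / L = 1.24 / 2360 = 0.0005254.
Darcy flux q = K · i = 263.0 × 0.0005254 = 0.1382 m/day.
Seepage velocity v = q / n_e = 0.1382 / 0.15 = 0.9212 m/day.
Travel time t = L / v = 2360 / 0.9212 = 2562 days = 7.014 years.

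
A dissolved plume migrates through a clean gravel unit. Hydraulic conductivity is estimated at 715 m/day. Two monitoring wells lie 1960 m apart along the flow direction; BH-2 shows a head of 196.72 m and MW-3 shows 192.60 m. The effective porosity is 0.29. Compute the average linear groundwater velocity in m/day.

5.18

Hydraulic gradient i = (196.72 − 192.60) / 1960 = 4.12 / 1960 = 0.002102.
Darcy flux q = K · i = 715.0 × 0.002102 = 1.503 m/day.
Seepage velocity v = q / n_e = 1.503 / 0.29 = 5.183 m/day.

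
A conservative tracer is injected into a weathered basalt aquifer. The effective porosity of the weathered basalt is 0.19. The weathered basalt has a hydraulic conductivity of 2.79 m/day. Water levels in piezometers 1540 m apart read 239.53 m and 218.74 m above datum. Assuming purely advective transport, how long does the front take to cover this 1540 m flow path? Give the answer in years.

21.3

Hydraulic gradient i = (239.53 − 218.74) / 1540 = 20.79 / 1540 = 0.01350.
Darcy flux q = K · i = 2.790 × 0.01350 = 0.03766 m/day.
Seepage velocity v = q / n_e = 0.03766 / 0.19 = 0.1982 m/day.
Travel time t = L / v = 1540 / 0.1982 = 7768 days = 21.27 years.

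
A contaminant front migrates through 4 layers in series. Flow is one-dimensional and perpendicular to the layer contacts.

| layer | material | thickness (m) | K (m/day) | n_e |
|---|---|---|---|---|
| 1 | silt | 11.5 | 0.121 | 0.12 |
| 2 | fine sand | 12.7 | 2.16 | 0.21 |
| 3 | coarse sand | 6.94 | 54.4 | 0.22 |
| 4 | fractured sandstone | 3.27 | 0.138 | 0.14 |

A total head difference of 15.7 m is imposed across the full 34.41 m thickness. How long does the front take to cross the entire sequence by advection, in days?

With flow normal to the layers, continuity requires the same specific discharge q through every layer.
Σ(b_i/K_i) = 11.5/0.121 + 12.7/2.16 + 6.94/54.4 + 3.27/0.138 = 124.7 d.
q = Δh / Σ(b_i/K_i) = 15.7 / 124.7 = 0.1259 m/day.
In each layer the seepage velocity is v_i = q/n_i, so the layer transit time is t_i = b_i·n_i / q:
  layer 1 (silt): t_1 = 11.5 × 0.12 / 0.1259 = 10.96 d
  layer 2 (fine sand): t_2 = 12.7 × 0.21 / 0.1259 = 21.19 d
  layer 3 (coarse sand): t_3 = 6.94 × 0.22 / 0.1259 = 12.13 d
  layer 4 (fractured sandstone): t_4 = 3.27 × 0.14 / 0.1259 = 3.637 d
Total t = Σ t_i = 47.92 days.

47.9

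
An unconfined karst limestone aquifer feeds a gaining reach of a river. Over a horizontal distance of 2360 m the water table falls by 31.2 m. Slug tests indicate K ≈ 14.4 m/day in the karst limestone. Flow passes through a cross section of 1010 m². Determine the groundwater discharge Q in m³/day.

192

Hydraulic gradient i = Δh / L = 31.2 / 2360 = 0.01322.
Darcy's law: Q = K · A · i = 14.40 × 1010 × 0.01322 = 192.3 m³/day.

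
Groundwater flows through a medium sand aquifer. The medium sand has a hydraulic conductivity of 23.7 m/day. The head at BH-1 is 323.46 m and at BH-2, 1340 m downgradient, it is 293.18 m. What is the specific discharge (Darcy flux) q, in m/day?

0.536

Hydraulic gradient i = (323.46 − 293.18) / 1340 = 30.28 / 1340 = 0.02260.
Specific discharge q = K · i = 23.70 × 0.02260 = 0.5355 m/day.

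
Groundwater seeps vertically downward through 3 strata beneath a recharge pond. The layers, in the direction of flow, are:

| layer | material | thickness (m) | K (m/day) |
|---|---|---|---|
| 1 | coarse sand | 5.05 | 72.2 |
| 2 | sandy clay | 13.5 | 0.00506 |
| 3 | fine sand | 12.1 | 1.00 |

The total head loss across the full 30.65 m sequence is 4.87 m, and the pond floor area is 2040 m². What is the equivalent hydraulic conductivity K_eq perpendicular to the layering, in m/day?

0.0114

Flow is perpendicular to layering, so the layers act in series and the equivalent K is the thickness-weighted harmonic mean.
Total thickness L = 5.05 + 13.5 + 12.1 = 30.65 m.
Σ(b_i/K_i) = 5.05/72.2 + 13.5/0.00506 + 12.1/1.00 = 2680 d.
K_eq = L / Σ(b_i/K_i) = 30.65 / 2680 = 0.01144 m/day.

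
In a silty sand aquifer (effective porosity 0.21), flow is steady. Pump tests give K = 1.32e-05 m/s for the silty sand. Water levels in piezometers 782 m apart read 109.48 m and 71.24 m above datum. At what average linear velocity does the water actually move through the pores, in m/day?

0.266

Convert K: 1.32e-05 m/s × 86400 = 1.140 m/day.
Hydraulic gradient i = (109.48 − 71.24) / 782 = 38.24 / 782 = 0.04890.
Darcy flux q = K · i = 1.140 × 0.04890 = 0.05577 m/day.
Seepage velocity v = q / n_e = 0.05577 / 0.21 = 0.2656 m/day.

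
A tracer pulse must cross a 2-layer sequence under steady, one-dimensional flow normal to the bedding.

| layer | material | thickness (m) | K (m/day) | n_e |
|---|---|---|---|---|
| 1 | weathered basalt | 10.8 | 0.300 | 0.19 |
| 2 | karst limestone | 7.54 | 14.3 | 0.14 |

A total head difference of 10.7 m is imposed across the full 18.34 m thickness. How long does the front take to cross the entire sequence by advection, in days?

With flow normal to the layers, continuity requires the same specific discharge q through every layer.
Σ(b_i/K_i) = 10.8/0.300 + 7.54/14.3 = 36.53 d.
q = Δh / Σ(b_i/K_i) = 10.7 / 36.53 = 0.2929 m/day.
In each layer the seepage velocity is v_i = q/n_i, so the layer transit time is t_i = b_i·n_i / q:
  layer 1 (weathered basalt): t_1 = 10.8 × 0.19 / 0.2929 = 7.005 d
  layer 2 (karst limestone): t_2 = 7.54 × 0.14 / 0.2929 = 3.604 d
Total t = Σ t_i = 10.61 days.

10.6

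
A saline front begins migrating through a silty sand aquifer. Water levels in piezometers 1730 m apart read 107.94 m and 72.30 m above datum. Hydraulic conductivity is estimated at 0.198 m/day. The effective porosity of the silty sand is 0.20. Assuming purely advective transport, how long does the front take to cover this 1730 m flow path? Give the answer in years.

232

Hydraulic gradient i = (107.94 − 72.30) / 1730 = 35.64 / 1730 = 0.02060.
Darcy flux q = K · i = 0.1980 × 0.02060 = 0.004079 m/day.
Seepage velocity v = q / n_e = 0.004079 / 0.20 = 0.02040 m/day.
Travel time t = L / v = 1730 / 0.02040 = 84824 days = 232.2 years.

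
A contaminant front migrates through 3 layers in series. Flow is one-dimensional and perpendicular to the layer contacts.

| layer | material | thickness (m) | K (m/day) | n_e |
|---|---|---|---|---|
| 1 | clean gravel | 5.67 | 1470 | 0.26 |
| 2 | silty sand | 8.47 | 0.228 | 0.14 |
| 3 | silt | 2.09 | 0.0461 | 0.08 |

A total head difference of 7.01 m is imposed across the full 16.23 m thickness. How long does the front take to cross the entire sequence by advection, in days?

With flow normal to the layers, continuity requires the same specific discharge q through every layer.
Σ(b_i/K_i) = 5.67/1470 + 8.47/0.228 + 2.09/0.0461 = 82.49 d.
q = Δh / Σ(b_i/K_i) = 7.01 / 82.49 = 0.08498 m/day.
In each layer the seepage velocity is v_i = q/n_i, so the layer transit time is t_i = b_i·n_i / q:
  layer 1 (clean gravel): t_1 = 5.67 × 0.26 / 0.08498 = 17.35 d
  layer 2 (silty sand): t_2 = 8.47 × 0.14 / 0.08498 = 13.95 d
  layer 3 (silt): t_3 = 2.09 × 0.08 / 0.08498 = 1.968 d
Total t = Σ t_i = 33.27 days.

33.3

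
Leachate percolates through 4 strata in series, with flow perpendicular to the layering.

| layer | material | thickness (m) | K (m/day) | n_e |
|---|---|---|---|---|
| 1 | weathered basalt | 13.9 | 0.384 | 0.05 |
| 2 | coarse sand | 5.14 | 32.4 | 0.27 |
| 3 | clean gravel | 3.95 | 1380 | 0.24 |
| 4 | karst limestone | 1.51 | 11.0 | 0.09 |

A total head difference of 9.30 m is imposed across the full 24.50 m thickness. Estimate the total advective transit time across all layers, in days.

12.4

With flow normal to the layers, continuity requires the same specific discharge q through every layer.
Σ(b_i/K_i) = 13.9/0.384 + 5.14/32.4 + 3.95/1380 + 1.51/11.0 = 36.50 d.
q = Δh / Σ(b_i/K_i) = 9.30 / 36.50 = 0.2548 m/day.
In each layer the seepage velocity is v_i = q/n_i, so the layer transit time is t_i = b_i·n_i / q:
  layer 1 (weathered basalt): t_1 = 13.9 × 0.05 / 0.2548 = 2.727 d
  layer 2 (coarse sand): t_2 = 5.14 × 0.27 / 0.2548 = 5.446 d
  layer 3 (clean gravel): t_3 = 3.95 × 0.24 / 0.2548 = 3.720 d
  layer 4 (karst limestone): t_4 = 1.51 × 0.09 / 0.2548 = 0.5333 d
Total t = Σ t_i = 12.43 days.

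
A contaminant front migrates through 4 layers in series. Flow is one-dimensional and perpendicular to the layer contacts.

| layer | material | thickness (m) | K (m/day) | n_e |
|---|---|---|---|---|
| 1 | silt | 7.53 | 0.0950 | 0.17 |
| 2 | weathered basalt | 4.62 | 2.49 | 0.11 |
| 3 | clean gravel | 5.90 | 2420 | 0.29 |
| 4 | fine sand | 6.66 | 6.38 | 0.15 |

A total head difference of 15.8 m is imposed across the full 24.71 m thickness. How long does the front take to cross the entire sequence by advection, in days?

With flow normal to the layers, continuity requires the same specific discharge q through every layer.
Σ(b_i/K_i) = 7.53/0.0950 + 4.62/2.49 + 5.90/2420 + 6.66/6.38 = 82.16 d.
q = Δh / Σ(b_i/K_i) = 15.8 / 82.16 = 0.1923 m/day.
In each layer the seepage velocity is v_i = q/n_i, so the layer transit time is t_i = b_i·n_i / q:
  layer 1 (silt): t_1 = 7.53 × 0.17 / 0.1923 = 6.657 d
  layer 2 (weathered basalt): t_2 = 4.62 × 0.11 / 0.1923 = 2.643 d
  layer 3 (clean gravel): t_3 = 5.90 × 0.29 / 0.1923 = 8.898 d
  layer 4 (fine sand): t_4 = 6.66 × 0.15 / 0.1923 = 5.195 d
Total t = Σ t_i = 23.39 days.

23.4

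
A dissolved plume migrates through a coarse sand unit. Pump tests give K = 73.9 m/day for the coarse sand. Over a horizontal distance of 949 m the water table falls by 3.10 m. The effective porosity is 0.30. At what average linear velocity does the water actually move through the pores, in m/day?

0.805

Hydraulic gradient i = Δh / L = 3.10 / 949 = 0.003267.
Darcy flux q = K · i = 73.90 × 0.003267 = 0.2414 m/day.
Seepage velocity v = q / n_e = 0.2414 / 0.30 = 0.8047 m/day.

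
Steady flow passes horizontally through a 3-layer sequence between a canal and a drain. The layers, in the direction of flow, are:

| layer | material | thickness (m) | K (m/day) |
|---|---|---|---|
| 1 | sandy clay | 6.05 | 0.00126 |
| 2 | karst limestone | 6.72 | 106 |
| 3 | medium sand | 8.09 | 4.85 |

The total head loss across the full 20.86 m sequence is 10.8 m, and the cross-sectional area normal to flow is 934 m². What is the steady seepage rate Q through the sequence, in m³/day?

2.10

Flow is perpendicular to layering, so the layers act in series and the equivalent K is the thickness-weighted harmonic mean.
Total thickness L = 6.05 + 6.72 + 8.09 = 20.86 m.
Σ(b_i/K_i) = 6.05/0.00126 + 6.72/106 + 8.09/4.85 = 4803 d.
K_eq = L / Σ(b_i/K_i) = 20.86 / 4803 = 0.004343 m/day.
Q = K_eq · A · (Δh/L) = 0.004343 × 934 × (10.8/20.86) = 2.100 m³/day.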